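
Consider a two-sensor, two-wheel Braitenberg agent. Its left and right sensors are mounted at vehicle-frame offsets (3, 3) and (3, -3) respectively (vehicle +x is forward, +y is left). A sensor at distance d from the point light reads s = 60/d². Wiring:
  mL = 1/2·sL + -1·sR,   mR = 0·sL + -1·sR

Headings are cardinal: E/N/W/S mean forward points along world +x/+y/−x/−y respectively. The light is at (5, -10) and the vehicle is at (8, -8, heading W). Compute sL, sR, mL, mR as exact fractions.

left sensor world pos  = (5, -11); dL² = 1
right sensor world pos = (5, -5); dR² = 25
sL = 60/1 = 60
sR = 60/25 = 12/5
mL = 1/2·sL + -1·sR = 138/5
mR = 0·sL + -1·sR = -12/5

60 12/5 138/5 -12/5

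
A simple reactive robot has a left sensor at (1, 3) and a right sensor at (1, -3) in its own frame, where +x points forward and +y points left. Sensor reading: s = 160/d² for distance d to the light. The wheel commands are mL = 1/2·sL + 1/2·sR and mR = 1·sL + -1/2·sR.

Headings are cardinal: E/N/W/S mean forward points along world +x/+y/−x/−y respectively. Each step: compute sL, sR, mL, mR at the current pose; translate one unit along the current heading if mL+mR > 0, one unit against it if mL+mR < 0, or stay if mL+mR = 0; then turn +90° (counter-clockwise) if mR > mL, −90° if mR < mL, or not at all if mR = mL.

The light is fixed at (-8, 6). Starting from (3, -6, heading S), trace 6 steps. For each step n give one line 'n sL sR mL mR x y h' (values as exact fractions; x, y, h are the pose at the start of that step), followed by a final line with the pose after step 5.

n=0: pose=(3,-6,S); sL=32/73, sR=160/233; mL=9568/17009, mR=1616/17009; mL+mR=48/73 → advance +1; mR−mL=-7952/17009 → turn -1·90°
n=1: pose=(3,-7,W); sL=40/89, sR=4/5; mL=278/445, mR=22/445; mL+mR=60/89 → advance +1; mR−mL=-256/445 → turn -1·90°
n=2: pose=(2,-7,N); sL=160/193, sR=160/313; mL=40480/60409, mR=34640/60409; mL+mR=240/193 → advance +1; mR−mL=-5840/60409 → turn -1·90°
n=3: pose=(2,-6,E); sL=80/101, sR=80/173; mL=10960/17473, mR=9800/17473; mL+mR=120/101 → advance +1; mR−mL=-1160/17473 → turn -1·90°
n=4: pose=(3,-6,S); sL=32/73, sR=160/233; mL=9568/17009, mR=1616/17009; mL+mR=48/73 → advance +1; mR−mL=-7952/17009 → turn -1·90°
n=5: pose=(3,-7,W); sL=40/89, sR=4/5; mL=278/445, mR=22/445; mL+mR=60/89 → advance +1; mR−mL=-256/445 → turn -1·90°

0 32/73 160/233 9568/17009 1616/17009 3 -6 S
1 40/89 4/5 278/445 22/445 3 -7 W
2 160/193 160/313 40480/60409 34640/60409 2 -7 N
3 80/101 80/173 10960/17473 9800/17473 2 -6 E
4 32/73 160/233 9568/17009 1616/17009 3 -6 S
5 40/89 4/5 278/445 22/445 3 -7 W
final 2 -7 N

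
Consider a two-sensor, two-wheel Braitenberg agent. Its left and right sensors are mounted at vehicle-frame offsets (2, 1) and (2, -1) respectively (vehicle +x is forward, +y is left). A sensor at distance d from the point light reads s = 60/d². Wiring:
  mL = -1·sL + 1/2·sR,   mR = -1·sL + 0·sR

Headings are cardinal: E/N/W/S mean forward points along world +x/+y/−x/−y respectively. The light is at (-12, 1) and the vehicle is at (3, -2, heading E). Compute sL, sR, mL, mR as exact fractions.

60/293 12/61 -1902/17873 -60/293

left sensor world pos  = (5, -1); dL² = 293
right sensor world pos = (5, -3); dR² = 305
sL = 60/293 = 60/293
sR = 60/305 = 12/61
mL = -1·sL + 1/2·sR = -1902/17873
mR = -1·sL + 0·sR = -60/293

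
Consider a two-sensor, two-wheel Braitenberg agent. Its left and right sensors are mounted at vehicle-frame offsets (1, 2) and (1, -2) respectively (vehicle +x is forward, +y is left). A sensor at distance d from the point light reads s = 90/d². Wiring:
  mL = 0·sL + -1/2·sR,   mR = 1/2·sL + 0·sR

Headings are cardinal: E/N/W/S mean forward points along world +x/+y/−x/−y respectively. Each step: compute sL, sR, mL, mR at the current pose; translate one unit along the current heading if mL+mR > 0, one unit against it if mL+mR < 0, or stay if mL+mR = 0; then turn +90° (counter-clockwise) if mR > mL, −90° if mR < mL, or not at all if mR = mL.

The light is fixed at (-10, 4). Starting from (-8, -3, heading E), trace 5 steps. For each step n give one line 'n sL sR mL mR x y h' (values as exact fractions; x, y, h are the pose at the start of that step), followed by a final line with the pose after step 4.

0 45/17 1 -1/2 45/34 -8 -3 E
1 90/37 90/61 -45/61 45/37 -7 -3 N
2 45/34 9/2 -9/4 45/68 -7 -2 W
3 18/17 90/53 -45/53 9/17 -6 -2 S
4 45/17 45/37 -45/74 45/34 -6 -1 E
final -5 -1 N

n=0: pose=(-8,-3,E); sL=45/17, sR=1; mL=-1/2, mR=45/34; mL+mR=14/17 → advance +1; mR−mL=31/17 → turn +1·90°
n=1: pose=(-7,-3,N); sL=90/37, sR=90/61; mL=-45/61, mR=45/37; mL+mR=1080/2257 → advance +1; mR−mL=4410/2257 → turn +1·90°
n=2: pose=(-7,-2,W); sL=45/34, sR=9/2; mL=-9/4, mR=45/68; mL+mR=-27/17 → advance -1; mR−mL=99/34 → turn +1·90°
n=3: pose=(-6,-2,S); sL=18/17, sR=90/53; mL=-45/53, mR=9/17; mL+mR=-288/901 → advance -1; mR−mL=1242/901 → turn +1·90°
n=4: pose=(-6,-1,E); sL=45/17, sR=45/37; mL=-45/74, mR=45/34; mL+mR=450/629 → advance +1; mR−mL=1215/629 → turn +1·90°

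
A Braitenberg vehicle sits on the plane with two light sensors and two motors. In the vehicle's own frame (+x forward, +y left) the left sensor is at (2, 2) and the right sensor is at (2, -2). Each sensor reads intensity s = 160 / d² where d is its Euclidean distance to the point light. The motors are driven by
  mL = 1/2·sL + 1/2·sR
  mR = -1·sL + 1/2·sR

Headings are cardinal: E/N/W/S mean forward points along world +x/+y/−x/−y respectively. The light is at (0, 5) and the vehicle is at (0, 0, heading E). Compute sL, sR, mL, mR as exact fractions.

left sensor world pos  = (2, 2); dL² = 13
right sensor world pos = (2, -2); dR² = 53
sL = 160/13 = 160/13
sR = 160/53 = 160/53
mL = 1/2·sL + 1/2·sR = 5280/689
mR = -1·sL + 1/2·sR = -7440/689

160/13 160/53 5280/689 -7440/689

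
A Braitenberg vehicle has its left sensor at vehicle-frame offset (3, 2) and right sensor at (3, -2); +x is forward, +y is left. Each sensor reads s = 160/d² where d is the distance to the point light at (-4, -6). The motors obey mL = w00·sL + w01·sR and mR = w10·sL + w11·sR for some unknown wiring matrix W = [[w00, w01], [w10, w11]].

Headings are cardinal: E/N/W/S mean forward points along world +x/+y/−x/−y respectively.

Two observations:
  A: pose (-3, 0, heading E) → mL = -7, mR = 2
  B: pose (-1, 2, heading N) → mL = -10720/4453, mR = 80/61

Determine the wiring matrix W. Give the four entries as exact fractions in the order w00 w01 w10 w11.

-1 -1 1 0

obs A: pose=(-3,0,E) → sL=2, sR=5, mL=-7, mR=2
obs B: pose=(-1,2,N) → sL=80/61, sR=80/73, mL=-10720/4453, mR=80/61
sensor matrix S = [[2, 5], [80/61, 80/73]]; det S = -19440/4453
solve [mL_A; mL_B] = S·[w00; w01] and [mR_A; mR_B] = S·[w10; w11]:
  w00 = -1, w01 = -1, w10 = 1, w11 = 0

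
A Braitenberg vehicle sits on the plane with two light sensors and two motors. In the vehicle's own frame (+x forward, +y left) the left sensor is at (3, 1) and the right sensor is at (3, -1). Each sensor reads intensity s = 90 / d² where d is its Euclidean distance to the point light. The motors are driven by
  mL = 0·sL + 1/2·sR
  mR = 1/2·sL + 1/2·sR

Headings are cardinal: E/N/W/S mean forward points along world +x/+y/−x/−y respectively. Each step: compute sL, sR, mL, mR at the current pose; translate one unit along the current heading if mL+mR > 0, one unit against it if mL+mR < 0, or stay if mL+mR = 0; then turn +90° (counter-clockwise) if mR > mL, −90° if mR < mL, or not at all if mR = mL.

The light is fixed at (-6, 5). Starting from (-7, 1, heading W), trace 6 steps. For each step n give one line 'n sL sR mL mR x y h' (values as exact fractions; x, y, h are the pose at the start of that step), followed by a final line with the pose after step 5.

0 90/41 18/5 9/5 594/205 -7 1 W
1 9/5 45/29 45/58 243/145 -8 1 S
2 90/17 90/37 45/37 2430/629 -8 0 E
3 45/4 45/2 45/4 135/8 -7 0 N
4 90/41 18/5 9/5 594/205 -7 1 W
5 9/5 45/29 45/58 243/145 -8 1 S
final -8 0 E

n=0: pose=(-7,1,W); sL=90/41, sR=18/5; mL=9/5, mR=594/205; mL+mR=963/205 → advance +1; mR−mL=45/41 → turn +1·90°
n=1: pose=(-8,1,S); sL=9/5, sR=45/29; mL=45/58, mR=243/145; mL+mR=711/290 → advance +1; mR−mL=9/10 → turn +1·90°
n=2: pose=(-8,0,E); sL=90/17, sR=90/37; mL=45/37, mR=2430/629; mL+mR=3195/629 → advance +1; mR−mL=45/17 → turn +1·90°
n=3: pose=(-7,0,N); sL=45/4, sR=45/2; mL=45/4, mR=135/8; mL+mR=225/8 → advance +1; mR−mL=45/8 → turn +1·90°
n=4: pose=(-7,1,W); sL=90/41, sR=18/5; mL=9/5, mR=594/205; mL+mR=963/205 → advance +1; mR−mL=45/41 → turn +1·90°
n=5: pose=(-8,1,S); sL=9/5, sR=45/29; mL=45/58, mR=243/145; mL+mR=711/290 → advance +1; mR−mL=9/10 → turn +1·90°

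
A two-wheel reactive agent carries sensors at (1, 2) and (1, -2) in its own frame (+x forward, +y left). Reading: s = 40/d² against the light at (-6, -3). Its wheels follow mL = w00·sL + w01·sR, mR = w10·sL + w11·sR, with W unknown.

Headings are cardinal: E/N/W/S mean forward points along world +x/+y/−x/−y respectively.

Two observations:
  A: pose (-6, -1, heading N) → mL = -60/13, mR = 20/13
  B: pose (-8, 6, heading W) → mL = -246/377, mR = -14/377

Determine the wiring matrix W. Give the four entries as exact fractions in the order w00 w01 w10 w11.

-1/2 -1 -1/2 1

obs A: pose=(-6,-1,N) → sL=40/13, sR=40/13, mL=-60/13, mR=20/13
obs B: pose=(-8,6,W) → sL=20/29, sR=4/13, mL=-246/377, mR=-14/377
sensor matrix S = [[40/13, 40/13], [20/29, 4/13]]; det S = -5760/4901
solve [mL_A; mL_B] = S·[w00; w01] and [mR_A; mR_B] = S·[w10; w11]:
  w00 = -1/2, w01 = -1, w10 = -1/2, w11 = 1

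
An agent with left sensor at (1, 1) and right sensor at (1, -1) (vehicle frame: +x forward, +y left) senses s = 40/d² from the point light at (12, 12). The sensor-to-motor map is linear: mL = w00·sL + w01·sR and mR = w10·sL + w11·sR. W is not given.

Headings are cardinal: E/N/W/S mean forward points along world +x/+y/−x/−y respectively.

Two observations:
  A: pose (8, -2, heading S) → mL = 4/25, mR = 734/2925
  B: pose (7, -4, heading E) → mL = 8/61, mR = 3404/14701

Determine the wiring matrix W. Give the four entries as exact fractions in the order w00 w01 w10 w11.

obs A: pose=(8,-2,S) → sL=20/117, sR=4/25, mL=4/25, mR=734/2925
obs B: pose=(7,-4,E) → sL=40/241, sR=8/61, mL=8/61, mR=3404/14701
sensor matrix S = [[20/117, 4/25], [40/241, 8/61]]; det S = -35584/8600085
solve [mL_A; mL_B] = S·[w00; w01] and [mR_A; mR_B] = S·[w10; w11]:
  w00 = 0, w01 = 1, w10 = 1, w11 = 1/2

0 1 1 1/2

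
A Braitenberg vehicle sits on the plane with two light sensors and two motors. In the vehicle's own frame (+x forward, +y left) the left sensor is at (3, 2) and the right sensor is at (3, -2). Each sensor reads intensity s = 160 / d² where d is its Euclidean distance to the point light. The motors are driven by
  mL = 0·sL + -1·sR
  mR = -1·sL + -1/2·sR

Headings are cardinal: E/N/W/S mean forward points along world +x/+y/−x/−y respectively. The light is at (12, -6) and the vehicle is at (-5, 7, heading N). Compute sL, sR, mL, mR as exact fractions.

160/617 160/481 -160/481 -126320/296777

left sensor world pos  = (-7, 10); dL² = 617
right sensor world pos = (-3, 10); dR² = 481
sL = 160/617 = 160/617
sR = 160/481 = 160/481
mL = 0·sL + -1·sR = -160/481
mR = -1·sL + -1/2·sR = -126320/296777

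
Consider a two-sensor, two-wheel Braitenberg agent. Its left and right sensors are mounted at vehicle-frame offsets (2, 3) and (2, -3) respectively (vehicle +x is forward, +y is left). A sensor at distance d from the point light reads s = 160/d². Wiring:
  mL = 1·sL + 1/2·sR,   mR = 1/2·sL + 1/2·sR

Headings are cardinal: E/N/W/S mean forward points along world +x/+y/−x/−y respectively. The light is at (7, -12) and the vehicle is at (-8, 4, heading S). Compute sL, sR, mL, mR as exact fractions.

left sensor world pos  = (-5, 2); dL² = 340
right sensor world pos = (-11, 2); dR² = 520
sL = 160/340 = 8/17
sR = 160/520 = 4/13
mL = 1·sL + 1/2·sR = 138/221
mR = 1/2·sL + 1/2·sR = 86/221

8/17 4/13 138/221 86/221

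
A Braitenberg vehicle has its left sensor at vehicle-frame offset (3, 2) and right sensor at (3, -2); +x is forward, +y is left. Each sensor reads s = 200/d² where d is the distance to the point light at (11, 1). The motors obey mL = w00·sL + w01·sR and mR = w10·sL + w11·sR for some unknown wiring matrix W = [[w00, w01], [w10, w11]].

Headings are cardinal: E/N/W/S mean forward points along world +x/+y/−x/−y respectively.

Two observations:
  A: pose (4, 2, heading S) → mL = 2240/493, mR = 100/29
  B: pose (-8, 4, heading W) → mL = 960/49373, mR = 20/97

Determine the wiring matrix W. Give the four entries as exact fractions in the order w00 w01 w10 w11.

obs A: pose=(4,2,S) → sL=200/29, sR=40/17, mL=2240/493, mR=100/29
obs B: pose=(-8,4,W) → sL=40/97, sR=200/509, mL=960/49373, mR=20/97
sensor matrix S = [[200/29, 40/17], [40/97, 200/509]]; det S = 42342400/24340889
solve [mL_A; mL_B] = S·[w00; w01] and [mR_A; mR_B] = S·[w10; w11]:
  w00 = 1, w01 = -1, w10 = 1/2, w11 = 0

1 -1 1/2 0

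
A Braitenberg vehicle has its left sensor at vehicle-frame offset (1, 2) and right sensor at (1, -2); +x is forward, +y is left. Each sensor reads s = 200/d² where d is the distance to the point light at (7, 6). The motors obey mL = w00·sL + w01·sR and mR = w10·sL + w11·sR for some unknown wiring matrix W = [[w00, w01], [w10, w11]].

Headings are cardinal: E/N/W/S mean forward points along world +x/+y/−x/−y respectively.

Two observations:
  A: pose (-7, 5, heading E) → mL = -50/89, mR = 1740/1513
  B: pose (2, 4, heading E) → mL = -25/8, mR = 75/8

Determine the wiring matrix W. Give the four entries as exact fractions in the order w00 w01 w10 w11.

0 -1/2 1/2 1/2

obs A: pose=(-7,5,E) → sL=20/17, sR=100/89, mL=-50/89, mR=1740/1513
obs B: pose=(2,4,E) → sL=25/2, sR=25/4, mL=-25/8, mR=75/8
sensor matrix S = [[20/17, 100/89], [25/2, 25/4]]; det S = -10125/1513
solve [mL_A; mL_B] = S·[w00; w01] and [mR_A; mR_B] = S·[w10; w11]:
  w00 = 0, w01 = -1/2, w10 = 1/2, w11 = 1/2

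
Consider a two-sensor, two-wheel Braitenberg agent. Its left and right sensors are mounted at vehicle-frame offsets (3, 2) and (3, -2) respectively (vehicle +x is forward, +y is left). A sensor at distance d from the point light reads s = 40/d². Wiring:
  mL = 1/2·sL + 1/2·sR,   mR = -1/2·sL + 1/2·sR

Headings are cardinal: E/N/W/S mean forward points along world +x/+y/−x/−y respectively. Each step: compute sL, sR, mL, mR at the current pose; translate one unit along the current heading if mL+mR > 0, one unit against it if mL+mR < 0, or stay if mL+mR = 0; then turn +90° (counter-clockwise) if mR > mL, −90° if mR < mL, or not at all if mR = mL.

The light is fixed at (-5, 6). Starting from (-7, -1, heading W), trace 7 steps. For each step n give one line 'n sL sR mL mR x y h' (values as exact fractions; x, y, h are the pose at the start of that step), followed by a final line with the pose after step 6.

0 20/53 4/5 156/265 56/265 -7 -1 W
1 40/41 40/17 1160/697 480/697 -8 -1 N
2 5/2 5/8 25/16 -15/16 -8 0 E
3 40/81 40/97 3560/7857 -320/7857 -7 0 S
4 20/53 4/5 156/265 56/265 -7 -1 W
5 40/41 40/17 1160/697 480/697 -8 -1 N
6 5/2 5/8 25/16 -15/16 -8 0 E
final -7 0 S

n=0: pose=(-7,-1,W); sL=20/53, sR=4/5; mL=156/265, mR=56/265; mL+mR=4/5 → advance +1; mR−mL=-20/53 → turn -1·90°
n=1: pose=(-8,-1,N); sL=40/41, sR=40/17; mL=1160/697, mR=480/697; mL+mR=40/17 → advance +1; mR−mL=-40/41 → turn -1·90°
n=2: pose=(-8,0,E); sL=5/2, sR=5/8; mL=25/16, mR=-15/16; mL+mR=5/8 → advance +1; mR−mL=-5/2 → turn -1·90°
n=3: pose=(-7,0,S); sL=40/81, sR=40/97; mL=3560/7857, mR=-320/7857; mL+mR=40/97 → advance +1; mR−mL=-40/81 → turn -1·90°
n=4: pose=(-7,-1,W); sL=20/53, sR=4/5; mL=156/265, mR=56/265; mL+mR=4/5 → advance +1; mR−mL=-20/53 → turn -1·90°
n=5: pose=(-8,-1,N); sL=40/41, sR=40/17; mL=1160/697, mR=480/697; mL+mR=40/17 → advance +1; mR−mL=-40/41 → turn -1·90°
n=6: pose=(-8,0,E); sL=5/2, sR=5/8; mL=25/16, mR=-15/16; mL+mR=5/8 → advance +1; mR−mL=-5/2 → turn -1·90°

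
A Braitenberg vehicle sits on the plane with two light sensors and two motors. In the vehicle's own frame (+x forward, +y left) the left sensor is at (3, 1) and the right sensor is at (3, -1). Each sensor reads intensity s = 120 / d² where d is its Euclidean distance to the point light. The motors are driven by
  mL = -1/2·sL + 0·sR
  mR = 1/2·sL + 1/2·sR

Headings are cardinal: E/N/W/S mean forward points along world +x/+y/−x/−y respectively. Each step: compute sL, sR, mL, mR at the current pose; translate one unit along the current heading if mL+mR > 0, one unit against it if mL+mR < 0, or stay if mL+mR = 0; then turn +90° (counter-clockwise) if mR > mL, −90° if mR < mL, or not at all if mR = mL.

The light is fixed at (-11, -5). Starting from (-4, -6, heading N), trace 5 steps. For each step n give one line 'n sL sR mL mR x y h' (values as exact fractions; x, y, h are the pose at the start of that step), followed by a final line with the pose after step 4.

n=0: pose=(-4,-6,N); sL=3, sR=30/17; mL=-3/2, mR=81/34; mL+mR=15/17 → advance +1; mR−mL=66/17 → turn +1·90°
n=1: pose=(-4,-5,W); sL=120/17, sR=120/17; mL=-60/17, mR=120/17; mL+mR=60/17 → advance +1; mR−mL=180/17 → turn +1·90°
n=2: pose=(-5,-5,S); sL=60/29, sR=60/17; mL=-30/29, mR=1380/493; mL+mR=30/17 → advance +1; mR−mL=1890/493 → turn +1·90°
n=3: pose=(-5,-6,E); sL=40/27, sR=24/17; mL=-20/27, mR=664/459; mL+mR=12/17 → advance +1; mR−mL=1004/459 → turn +1·90°
n=4: pose=(-4,-6,N); sL=3, sR=30/17; mL=-3/2, mR=81/34; mL+mR=15/17 → advance +1; mR−mL=66/17 → turn +1·90°

0 3 30/17 -3/2 81/34 -4 -6 N
1 120/17 120/17 -60/17 120/17 -4 -5 W
2 60/29 60/17 -30/29 1380/493 -5 -5 S
3 40/27 24/17 -20/27 664/459 -5 -6 E
4 3 30/17 -3/2 81/34 -4 -6 N
final -4 -5 W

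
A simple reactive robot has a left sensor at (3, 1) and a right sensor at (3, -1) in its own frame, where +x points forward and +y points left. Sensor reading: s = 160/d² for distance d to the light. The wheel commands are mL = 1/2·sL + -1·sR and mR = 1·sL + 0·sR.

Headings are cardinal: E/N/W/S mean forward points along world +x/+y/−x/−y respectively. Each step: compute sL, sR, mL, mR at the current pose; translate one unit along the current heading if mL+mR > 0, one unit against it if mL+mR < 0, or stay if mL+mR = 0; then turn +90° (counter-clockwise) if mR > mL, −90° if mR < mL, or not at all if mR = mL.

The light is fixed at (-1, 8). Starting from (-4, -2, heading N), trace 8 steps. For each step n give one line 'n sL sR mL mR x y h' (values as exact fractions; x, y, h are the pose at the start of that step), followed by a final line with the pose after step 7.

0 32/13 160/53 -1232/689 32/13 -4 -2 N
1 20/17 8/5 -86/85 20/17 -4 -1 W
2 160/153 160/169 -10960/25857 160/153 -5 -1 S
3 80/41 80/61 -840/2501 80/41 -5 -2 E
4 32/13 160/53 -1232/689 32/13 -4 -2 N
5 20/17 8/5 -86/85 20/17 -4 -1 W
6 160/153 160/169 -10960/25857 160/153 -5 -1 S
7 80/41 80/61 -840/2501 80/41 -5 -2 E
final -4 -2 N

n=0: pose=(-4,-2,N); sL=32/13, sR=160/53; mL=-1232/689, mR=32/13; mL+mR=464/689 → advance +1; mR−mL=2928/689 → turn +1·90°
n=1: pose=(-4,-1,W); sL=20/17, sR=8/5; mL=-86/85, mR=20/17; mL+mR=14/85 → advance +1; mR−mL=186/85 → turn +1·90°
n=2: pose=(-5,-1,S); sL=160/153, sR=160/169; mL=-10960/25857, mR=160/153; mL+mR=5360/8619 → advance +1; mR−mL=38000/25857 → turn +1·90°
n=3: pose=(-5,-2,E); sL=80/41, sR=80/61; mL=-840/2501, mR=80/41; mL+mR=4040/2501 → advance +1; mR−mL=5720/2501 → turn +1·90°
n=4: pose=(-4,-2,N); sL=32/13, sR=160/53; mL=-1232/689, mR=32/13; mL+mR=464/689 → advance +1; mR−mL=2928/689 → turn +1·90°
n=5: pose=(-4,-1,W); sL=20/17, sR=8/5; mL=-86/85, mR=20/17; mL+mR=14/85 → advance +1; mR−mL=186/85 → turn +1·90°
n=6: pose=(-5,-1,S); sL=160/153, sR=160/169; mL=-10960/25857, mR=160/153; mL+mR=5360/8619 → advance +1; mR−mL=38000/25857 → turn +1·90°
n=7: pose=(-5,-2,E); sL=80/41, sR=80/61; mL=-840/2501, mR=80/41; mL+mR=4040/2501 → advance +1; mR−mL=5720/2501 → turn +1·90°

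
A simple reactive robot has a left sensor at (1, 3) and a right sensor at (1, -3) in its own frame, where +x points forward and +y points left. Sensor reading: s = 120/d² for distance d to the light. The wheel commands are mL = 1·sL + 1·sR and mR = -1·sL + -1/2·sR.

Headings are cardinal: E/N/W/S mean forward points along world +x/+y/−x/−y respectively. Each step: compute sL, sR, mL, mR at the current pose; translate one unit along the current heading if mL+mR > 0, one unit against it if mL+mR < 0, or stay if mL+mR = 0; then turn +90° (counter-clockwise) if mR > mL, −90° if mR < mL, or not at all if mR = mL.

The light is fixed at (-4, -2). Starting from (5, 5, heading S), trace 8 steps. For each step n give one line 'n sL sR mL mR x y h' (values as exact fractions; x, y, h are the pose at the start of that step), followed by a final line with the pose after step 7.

0 2/3 5/3 7/3 -3/2 5 5 S
1 120/73 24/29 5232/2117 -4356/2117 5 4 W
2 60/37 12/17 1464/629 -1242/629 4 4 N
3 120/181 120/97 33360/17557 -22500/17557 4 5 E
4 2/3 5/3 7/3 -3/2 5 5 S
5 120/73 24/29 5232/2117 -4356/2117 5 4 W
6 60/37 12/17 1464/629 -1242/629 4 4 N
7 120/181 120/97 33360/17557 -22500/17557 4 5 E
final 5 5 S

n=0: pose=(5,5,S); sL=2/3, sR=5/3; mL=7/3, mR=-3/2; mL+mR=5/6 → advance +1; mR−mL=-23/6 → turn -1·90°
n=1: pose=(5,4,W); sL=120/73, sR=24/29; mL=5232/2117, mR=-4356/2117; mL+mR=12/29 → advance +1; mR−mL=-9588/2117 → turn -1·90°
n=2: pose=(4,4,N); sL=60/37, sR=12/17; mL=1464/629, mR=-1242/629; mL+mR=6/17 → advance +1; mR−mL=-2706/629 → turn -1·90°
n=3: pose=(4,5,E); sL=120/181, sR=120/97; mL=33360/17557, mR=-22500/17557; mL+mR=60/97 → advance +1; mR−mL=-55860/17557 → turn -1·90°
n=4: pose=(5,5,S); sL=2/3, sR=5/3; mL=7/3, mR=-3/2; mL+mR=5/6 → advance +1; mR−mL=-23/6 → turn -1·90°
n=5: pose=(5,4,W); sL=120/73, sR=24/29; mL=5232/2117, mR=-4356/2117; mL+mR=12/29 → advance +1; mR−mL=-9588/2117 → turn -1·90°
n=6: pose=(4,4,N); sL=60/37, sR=12/17; mL=1464/629, mR=-1242/629; mL+mR=6/17 → advance +1; mR−mL=-2706/629 → turn -1·90°
n=7: pose=(4,5,E); sL=120/181, sR=120/97; mL=33360/17557, mR=-22500/17557; mL+mR=60/97 → advance +1; mR−mL=-55860/17557 → turn -1·90°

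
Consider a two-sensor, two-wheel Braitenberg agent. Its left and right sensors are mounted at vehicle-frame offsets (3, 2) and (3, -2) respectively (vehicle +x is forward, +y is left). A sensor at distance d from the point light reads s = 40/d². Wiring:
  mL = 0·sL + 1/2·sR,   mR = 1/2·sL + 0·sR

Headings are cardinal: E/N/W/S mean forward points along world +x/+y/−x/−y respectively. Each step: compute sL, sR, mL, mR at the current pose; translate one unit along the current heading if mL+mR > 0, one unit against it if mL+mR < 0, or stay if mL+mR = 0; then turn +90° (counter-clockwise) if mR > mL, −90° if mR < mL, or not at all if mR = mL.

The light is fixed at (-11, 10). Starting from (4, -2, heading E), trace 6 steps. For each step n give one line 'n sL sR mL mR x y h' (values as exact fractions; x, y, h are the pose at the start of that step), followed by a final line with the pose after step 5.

0 5/53 1/13 1/26 5/106 4 -2 E
1 40/277 8/81 4/81 20/277 5 -2 N
2 20/169 4/25 2/25 10/169 5 -1 W
3 40/233 40/353 20/353 20/233 4 -1 N
4 5/36 5/26 5/52 5/72 4 0 W
5 40/193 8/61 4/61 20/193 3 0 N
final 3 1 W

n=0: pose=(4,-2,E); sL=5/53, sR=1/13; mL=1/26, mR=5/106; mL+mR=59/689 → advance +1; mR−mL=6/689 → turn +1·90°
n=1: pose=(5,-2,N); sL=40/277, sR=8/81; mL=4/81, mR=20/277; mL+mR=2728/22437 → advance +1; mR−mL=512/22437 → turn +1·90°
n=2: pose=(5,-1,W); sL=20/169, sR=4/25; mL=2/25, mR=10/169; mL+mR=588/4225 → advance +1; mR−mL=-88/4225 → turn -1·90°
n=3: pose=(4,-1,N); sL=40/233, sR=40/353; mL=20/353, mR=20/233; mL+mR=11720/82249 → advance +1; mR−mL=2400/82249 → turn +1·90°
n=4: pose=(4,0,W); sL=5/36, sR=5/26; mL=5/52, mR=5/72; mL+mR=155/936 → advance +1; mR−mL=-25/936 → turn -1·90°
n=5: pose=(3,0,N); sL=40/193, sR=8/61; mL=4/61, mR=20/193; mL+mR=1992/11773 → advance +1; mR−mL=448/11773 → turn +1·90°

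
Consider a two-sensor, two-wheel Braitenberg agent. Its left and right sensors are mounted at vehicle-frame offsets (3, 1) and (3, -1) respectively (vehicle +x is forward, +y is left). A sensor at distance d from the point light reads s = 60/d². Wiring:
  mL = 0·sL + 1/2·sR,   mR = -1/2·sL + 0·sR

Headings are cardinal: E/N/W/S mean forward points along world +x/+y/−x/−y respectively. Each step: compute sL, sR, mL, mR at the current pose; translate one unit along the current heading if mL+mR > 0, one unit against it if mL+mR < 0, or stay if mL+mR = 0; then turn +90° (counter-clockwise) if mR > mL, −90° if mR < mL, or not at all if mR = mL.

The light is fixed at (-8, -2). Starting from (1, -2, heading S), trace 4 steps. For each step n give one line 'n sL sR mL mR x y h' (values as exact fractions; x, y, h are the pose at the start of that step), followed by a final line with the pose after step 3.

n=0: pose=(1,-2,S); sL=60/109, sR=60/73; mL=30/73, mR=-30/109; mL+mR=1080/7957 → advance +1; mR−mL=-5460/7957 → turn -1·90°
n=1: pose=(1,-3,W); sL=3/2, sR=5/3; mL=5/6, mR=-3/4; mL+mR=1/12 → advance +1; mR−mL=-19/12 → turn -1·90°
n=2: pose=(0,-3,N); sL=60/53, sR=12/17; mL=6/17, mR=-30/53; mL+mR=-192/901 → advance -1; mR−mL=-828/901 → turn -1·90°
n=3: pose=(0,-4,E); sL=30/61, sR=6/13; mL=3/13, mR=-15/61; mL+mR=-12/793 → advance -1; mR−mL=-378/793 → turn -1·90°

0 60/109 60/73 30/73 -30/109 1 -2 S
1 3/2 5/3 5/6 -3/4 1 -3 W
2 60/53 12/17 6/17 -30/53 0 -3 N
3 30/61 6/13 3/13 -15/61 0 -4 E
final -1 -4 S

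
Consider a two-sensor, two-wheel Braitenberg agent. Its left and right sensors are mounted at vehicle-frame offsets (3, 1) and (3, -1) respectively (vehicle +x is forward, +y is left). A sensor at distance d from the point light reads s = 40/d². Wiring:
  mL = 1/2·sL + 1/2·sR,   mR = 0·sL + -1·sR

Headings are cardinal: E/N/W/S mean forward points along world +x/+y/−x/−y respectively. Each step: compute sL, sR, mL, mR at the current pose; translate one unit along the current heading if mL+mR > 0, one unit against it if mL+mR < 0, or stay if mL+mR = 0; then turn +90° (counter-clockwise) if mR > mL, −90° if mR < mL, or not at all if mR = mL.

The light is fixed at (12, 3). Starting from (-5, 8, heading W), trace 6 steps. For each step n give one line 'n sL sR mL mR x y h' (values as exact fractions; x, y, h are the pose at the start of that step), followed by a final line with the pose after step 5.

0 5/52 10/109 1065/11336 -10/109 -5 8 W
1 8/85 40/353 3112/30005 -40/353 -6 8 N
2 4/25 20/117 484/2925 -20/117 -6 7 E
3 8/65 40/401 2904/26065 -40/401 -7 7 S
4 5/61 2/25 247/3050 -2/25 -7 6 W
5 40/477 40/397 17480/189369 -40/397 -8 6 N
final -8 5 E

n=0: pose=(-5,8,W); sL=5/52, sR=10/109; mL=1065/11336, mR=-10/109; mL+mR=25/11336 → advance +1; mR−mL=-2105/11336 → turn -1·90°
n=1: pose=(-6,8,N); sL=8/85, sR=40/353; mL=3112/30005, mR=-40/353; mL+mR=-288/30005 → advance -1; mR−mL=-6512/30005 → turn -1·90°
n=2: pose=(-6,7,E); sL=4/25, sR=20/117; mL=484/2925, mR=-20/117; mL+mR=-16/2925 → advance -1; mR−mL=-328/975 → turn -1·90°
n=3: pose=(-7,7,S); sL=8/65, sR=40/401; mL=2904/26065, mR=-40/401; mL+mR=304/26065 → advance +1; mR−mL=-5504/26065 → turn -1·90°
n=4: pose=(-7,6,W); sL=5/61, sR=2/25; mL=247/3050, mR=-2/25; mL+mR=3/3050 → advance +1; mR−mL=-491/3050 → turn -1·90°
n=5: pose=(-8,6,N); sL=40/477, sR=40/397; mL=17480/189369, mR=-40/397; mL+mR=-1600/189369 → advance -1; mR−mL=-36560/189369 → turn -1·90°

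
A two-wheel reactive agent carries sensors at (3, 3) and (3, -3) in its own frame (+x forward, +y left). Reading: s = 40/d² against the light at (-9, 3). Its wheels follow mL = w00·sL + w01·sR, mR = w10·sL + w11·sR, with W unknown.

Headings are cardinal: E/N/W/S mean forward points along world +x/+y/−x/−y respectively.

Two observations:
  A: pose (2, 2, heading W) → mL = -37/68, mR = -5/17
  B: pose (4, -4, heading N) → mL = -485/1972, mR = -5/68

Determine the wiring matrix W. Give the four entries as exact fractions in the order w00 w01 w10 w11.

-1/2 -1/2 0 -1/2

obs A: pose=(2,2,W) → sL=1/2, sR=10/17, mL=-37/68, mR=-5/17
obs B: pose=(4,-4,N) → sL=10/29, sR=5/34, mL=-485/1972, mR=-5/68
sensor matrix S = [[1/2, 10/17], [10/29, 5/34]]; det S = -15/116
solve [mL_A; mL_B] = S·[w00; w01] and [mR_A; mR_B] = S·[w10; w11]:
  w00 = -1/2, w01 = -1/2, w10 = 0, w11 = -1/2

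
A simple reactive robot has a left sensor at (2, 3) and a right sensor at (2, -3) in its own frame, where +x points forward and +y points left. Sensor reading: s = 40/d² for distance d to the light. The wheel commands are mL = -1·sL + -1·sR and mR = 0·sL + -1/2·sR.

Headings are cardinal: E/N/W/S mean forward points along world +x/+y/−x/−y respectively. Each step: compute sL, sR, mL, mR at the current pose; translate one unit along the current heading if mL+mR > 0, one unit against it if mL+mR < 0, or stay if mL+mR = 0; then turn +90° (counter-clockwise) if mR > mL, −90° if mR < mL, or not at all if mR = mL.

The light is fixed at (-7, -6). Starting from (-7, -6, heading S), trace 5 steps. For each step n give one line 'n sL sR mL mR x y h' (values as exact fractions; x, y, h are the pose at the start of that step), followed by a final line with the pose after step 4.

0 40/13 40/13 -80/13 -20/13 -7 -6 S
1 2 5 -7 -5/2 -7 -5 E
2 8/5 40/13 -304/65 -20/13 -8 -5 N
3 20/9 20/9 -40/9 -10/9 -8 -6 W
4 40/13 40/13 -80/13 -20/13 -7 -6 S
final -7 -5 E

n=0: pose=(-7,-6,S); sL=40/13, sR=40/13; mL=-80/13, mR=-20/13; mL+mR=-100/13 → advance -1; mR−mL=60/13 → turn +1·90°
n=1: pose=(-7,-5,E); sL=2, sR=5; mL=-7, mR=-5/2; mL+mR=-19/2 → advance -1; mR−mL=9/2 → turn +1·90°
n=2: pose=(-8,-5,N); sL=8/5, sR=40/13; mL=-304/65, mR=-20/13; mL+mR=-404/65 → advance -1; mR−mL=204/65 → turn +1·90°
n=3: pose=(-8,-6,W); sL=20/9, sR=20/9; mL=-40/9, mR=-10/9; mL+mR=-50/9 → advance -1; mR−mL=10/3 → turn +1·90°
n=4: pose=(-7,-6,S); sL=40/13, sR=40/13; mL=-80/13, mR=-20/13; mL+mR=-100/13 → advance -1; mR−mL=60/13 → turn +1·90°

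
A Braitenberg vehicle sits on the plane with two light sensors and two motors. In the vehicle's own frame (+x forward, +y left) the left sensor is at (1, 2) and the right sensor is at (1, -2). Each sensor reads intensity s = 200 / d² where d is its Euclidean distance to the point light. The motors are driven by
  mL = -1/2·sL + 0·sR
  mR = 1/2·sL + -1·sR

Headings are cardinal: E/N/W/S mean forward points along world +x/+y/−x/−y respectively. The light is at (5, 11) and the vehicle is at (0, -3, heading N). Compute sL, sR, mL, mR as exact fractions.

left sensor world pos  = (-2, -2); dL² = 218
right sensor world pos = (2, -2); dR² = 178
sL = 200/218 = 100/109
sR = 200/178 = 100/89
mL = -1/2·sL + 0·sR = -50/109
mR = 1/2·sL + -1·sR = -6450/9701

100/109 100/89 -50/109 -6450/9701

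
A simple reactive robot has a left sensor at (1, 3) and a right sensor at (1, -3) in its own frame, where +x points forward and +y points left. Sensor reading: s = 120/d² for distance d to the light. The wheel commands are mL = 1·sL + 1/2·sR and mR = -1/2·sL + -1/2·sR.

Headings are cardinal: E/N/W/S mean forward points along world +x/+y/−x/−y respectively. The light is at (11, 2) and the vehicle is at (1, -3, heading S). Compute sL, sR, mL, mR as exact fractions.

left sensor world pos  = (4, -4); dL² = 85
right sensor world pos = (-2, -4); dR² = 205
sL = 120/85 = 24/17
sR = 120/205 = 24/41
mL = 1·sL + 1/2·sR = 1188/697
mR = -1/2·sL + -1/2·sR = -696/697

24/17 24/41 1188/697 -696/697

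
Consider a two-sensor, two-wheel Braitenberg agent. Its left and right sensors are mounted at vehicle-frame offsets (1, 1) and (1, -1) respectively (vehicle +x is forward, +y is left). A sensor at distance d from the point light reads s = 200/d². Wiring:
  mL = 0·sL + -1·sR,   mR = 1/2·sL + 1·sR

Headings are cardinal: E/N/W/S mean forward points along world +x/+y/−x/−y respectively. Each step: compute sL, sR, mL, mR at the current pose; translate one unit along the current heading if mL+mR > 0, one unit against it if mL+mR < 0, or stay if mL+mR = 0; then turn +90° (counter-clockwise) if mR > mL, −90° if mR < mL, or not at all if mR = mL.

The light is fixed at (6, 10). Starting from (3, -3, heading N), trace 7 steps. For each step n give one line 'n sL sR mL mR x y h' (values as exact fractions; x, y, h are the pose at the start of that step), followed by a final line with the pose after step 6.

n=0: pose=(3,-3,N); sL=5/4, sR=50/37; mL=-50/37, mR=585/296; mL+mR=5/8 → advance +1; mR−mL=985/296 → turn +1·90°
n=1: pose=(3,-2,W); sL=40/37, sR=200/137; mL=-200/137, mR=10140/5069; mL+mR=20/37 → advance +1; mR−mL=17540/5069 → turn +1·90°
n=2: pose=(2,-2,S); sL=100/89, sR=100/97; mL=-100/97, mR=13750/8633; mL+mR=50/89 → advance +1; mR−mL=22650/8633 → turn +1·90°
n=3: pose=(2,-3,E); sL=200/153, sR=40/41; mL=-40/41, mR=10220/6273; mL+mR=100/153 → advance +1; mR−mL=16340/6273 → turn +1·90°
n=4: pose=(3,-3,N); sL=5/4, sR=50/37; mL=-50/37, mR=585/296; mL+mR=5/8 → advance +1; mR−mL=985/296 → turn +1·90°
n=5: pose=(3,-2,W); sL=40/37, sR=200/137; mL=-200/137, mR=10140/5069; mL+mR=20/37 → advance +1; mR−mL=17540/5069 → turn +1·90°
n=6: pose=(2,-2,S); sL=100/89, sR=100/97; mL=-100/97, mR=13750/8633; mL+mR=50/89 → advance +1; mR−mL=22650/8633 → turn +1·90°

0 5/4 50/37 -50/37 585/296 3 -3 N
1 40/37 200/137 -200/137 10140/5069 3 -2 W
2 100/89 100/97 -100/97 13750/8633 2 -2 S
3 200/153 40/41 -40/41 10220/6273 2 -3 E
4 5/4 50/37 -50/37 585/296 3 -3 N
5 40/37 200/137 -200/137 10140/5069 3 -2 W
6 100/89 100/97 -100/97 13750/8633 2 -2 S
final 2 -3 E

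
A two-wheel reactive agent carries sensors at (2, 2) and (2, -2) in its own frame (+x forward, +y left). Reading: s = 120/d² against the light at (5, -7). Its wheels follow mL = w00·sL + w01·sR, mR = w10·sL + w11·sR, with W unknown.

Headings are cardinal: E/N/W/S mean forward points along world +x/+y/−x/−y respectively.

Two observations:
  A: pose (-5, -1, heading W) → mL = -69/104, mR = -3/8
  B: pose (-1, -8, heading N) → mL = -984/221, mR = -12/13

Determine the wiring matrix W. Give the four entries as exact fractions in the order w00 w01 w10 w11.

-1/2 -1/2 -1/2 0

obs A: pose=(-5,-1,W) → sL=3/4, sR=15/26, mL=-69/104, mR=-3/8
obs B: pose=(-1,-8,N) → sL=24/13, sR=120/17, mL=-984/221, mR=-12/13
sensor matrix S = [[3/4, 15/26], [24/13, 120/17]]; det S = 12150/2873
solve [mL_A; mL_B] = S·[w00; w01] and [mR_A; mR_B] = S·[w10; w11]:
  w00 = -1/2, w01 = -1/2, w10 = -1/2, w11 = 0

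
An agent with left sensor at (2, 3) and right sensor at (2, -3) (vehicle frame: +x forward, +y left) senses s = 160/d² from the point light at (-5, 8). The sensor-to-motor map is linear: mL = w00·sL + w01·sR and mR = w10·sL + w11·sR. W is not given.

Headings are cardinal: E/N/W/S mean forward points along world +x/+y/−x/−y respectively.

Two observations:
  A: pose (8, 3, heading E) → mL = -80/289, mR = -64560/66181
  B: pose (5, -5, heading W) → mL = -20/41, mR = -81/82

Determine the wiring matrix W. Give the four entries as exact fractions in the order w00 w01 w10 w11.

obs A: pose=(8,3,E) → sL=160/229, sR=160/289, mL=-80/289, mR=-64560/66181
obs B: pose=(5,-5,W) → sL=1/2, sR=40/41, mL=-20/41, mR=-81/82
sensor matrix S = [[160/229, 160/289], [1/2, 40/41]]; det S = 1098480/2713421
solve [mL_A; mL_B] = S·[w00; w01] and [mR_A; mR_B] = S·[w10; w11]:
  w00 = 0, w01 = -1/2, w10 = -1, w11 = -1/2

0 -1/2 -1 -1/2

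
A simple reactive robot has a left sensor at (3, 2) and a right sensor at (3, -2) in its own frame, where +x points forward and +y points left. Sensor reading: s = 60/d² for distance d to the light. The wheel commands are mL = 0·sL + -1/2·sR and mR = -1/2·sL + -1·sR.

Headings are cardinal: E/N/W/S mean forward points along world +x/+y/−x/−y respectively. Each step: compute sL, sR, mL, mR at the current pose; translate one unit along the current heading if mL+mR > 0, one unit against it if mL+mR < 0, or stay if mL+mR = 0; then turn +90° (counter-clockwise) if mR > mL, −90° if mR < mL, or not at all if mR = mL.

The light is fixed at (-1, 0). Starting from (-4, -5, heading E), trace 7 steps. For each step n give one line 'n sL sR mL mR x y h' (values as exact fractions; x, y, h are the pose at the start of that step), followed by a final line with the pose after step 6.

n=0: pose=(-4,-5,E); sL=20/3, sR=60/49; mL=-30/49, mR=-670/147; mL+mR=-760/147 → advance -1; mR−mL=-580/147 → turn -1·90°
n=1: pose=(-5,-5,S); sL=15/17, sR=3/5; mL=-3/10, mR=-177/170; mL+mR=-114/85 → advance -1; mR−mL=-63/85 → turn -1·90°
n=2: pose=(-5,-4,W); sL=12/17, sR=60/53; mL=-30/53, mR=-1338/901; mL+mR=-1848/901 → advance -1; mR−mL=-828/901 → turn -1·90°
n=3: pose=(-4,-4,N); sL=30/13, sR=30; mL=-15, mR=-405/13; mL+mR=-600/13 → advance -1; mR−mL=-210/13 → turn -1·90°
n=4: pose=(-4,-5,E); sL=20/3, sR=60/49; mL=-30/49, mR=-670/147; mL+mR=-760/147 → advance -1; mR−mL=-580/147 → turn -1·90°
n=5: pose=(-5,-5,S); sL=15/17, sR=3/5; mL=-3/10, mR=-177/170; mL+mR=-114/85 → advance -1; mR−mL=-63/85 → turn -1·90°
n=6: pose=(-5,-4,W); sL=12/17, sR=60/53; mL=-30/53, mR=-1338/901; mL+mR=-1848/901 → advance -1; mR−mL=-828/901 → turn -1·90°

0 20/3 60/49 -30/49 -670/147 -4 -5 E
1 15/17 3/5 -3/10 -177/170 -5 -5 S
2 12/17 60/53 -30/53 -1338/901 -5 -4 W
3 30/13 30 -15 -405/13 -4 -4 N
4 20/3 60/49 -30/49 -670/147 -4 -5 E
5 15/17 3/5 -3/10 -177/170 -5 -5 S
6 12/17 60/53 -30/53 -1338/901 -5 -4 W
final -4 -4 N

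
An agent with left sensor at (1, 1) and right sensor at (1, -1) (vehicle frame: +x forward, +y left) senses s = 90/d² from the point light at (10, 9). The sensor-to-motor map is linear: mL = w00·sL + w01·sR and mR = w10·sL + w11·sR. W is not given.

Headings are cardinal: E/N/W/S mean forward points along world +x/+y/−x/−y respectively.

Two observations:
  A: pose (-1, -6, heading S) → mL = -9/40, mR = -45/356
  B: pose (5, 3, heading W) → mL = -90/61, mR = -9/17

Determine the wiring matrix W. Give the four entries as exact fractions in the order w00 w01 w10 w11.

obs A: pose=(-1,-6,S) → sL=45/178, sR=9/40, mL=-9/40, mR=-45/356
obs B: pose=(5,3,W) → sL=18/17, sR=90/61, mL=-90/61, mR=-9/17
sensor matrix S = [[45/178, 9/40], [18/17, 90/61]]; det S = 248751/1845860
solve [mL_A; mL_B] = S·[w00; w01] and [mR_A; mR_B] = S·[w10; w11]:
  w00 = 0, w01 = -1, w10 = -1/2, w11 = 0

0 -1 -1/2 0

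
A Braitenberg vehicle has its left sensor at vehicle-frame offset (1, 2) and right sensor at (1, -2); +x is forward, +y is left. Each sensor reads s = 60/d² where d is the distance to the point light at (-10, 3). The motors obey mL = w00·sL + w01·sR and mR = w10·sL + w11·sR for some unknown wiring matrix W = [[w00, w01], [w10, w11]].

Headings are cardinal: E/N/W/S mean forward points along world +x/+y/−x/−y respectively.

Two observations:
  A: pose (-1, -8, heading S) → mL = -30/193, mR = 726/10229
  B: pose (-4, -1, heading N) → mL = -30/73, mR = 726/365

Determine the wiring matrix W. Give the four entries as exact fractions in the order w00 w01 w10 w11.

0 -1/2 1 -1/2

obs A: pose=(-1,-8,S) → sL=12/53, sR=60/193, mL=-30/193, mR=726/10229
obs B: pose=(-4,-1,N) → sL=12/5, sR=60/73, mL=-30/73, mR=726/365
sensor matrix S = [[12/53, 60/193], [12/5, 60/73]]; det S = -418176/746717
solve [mL_A; mL_B] = S·[w00; w01] and [mR_A; mR_B] = S·[w10; w11]:
  w00 = 0, w01 = -1/2, w10 = 1, w11 = -1/2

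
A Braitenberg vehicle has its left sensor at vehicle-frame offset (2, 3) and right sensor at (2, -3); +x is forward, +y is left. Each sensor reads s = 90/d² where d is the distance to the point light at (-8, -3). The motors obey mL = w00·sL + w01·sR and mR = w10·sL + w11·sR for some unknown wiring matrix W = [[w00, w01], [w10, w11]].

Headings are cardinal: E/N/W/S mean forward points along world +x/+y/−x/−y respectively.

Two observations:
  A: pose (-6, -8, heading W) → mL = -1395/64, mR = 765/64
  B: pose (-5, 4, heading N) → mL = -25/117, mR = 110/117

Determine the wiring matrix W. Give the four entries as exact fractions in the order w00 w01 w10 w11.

obs A: pose=(-6,-8,W) → sL=45/32, sR=45/2, mL=-1395/64, mR=765/64
obs B: pose=(-5,4,N) → sL=10/9, sR=10/13, mL=-25/117, mR=110/117
sensor matrix S = [[45/32, 45/2], [10/9, 10/13]]; det S = -4975/208
solve [mL_A; mL_B] = S·[w00; w01] and [mR_A; mR_B] = S·[w10; w11]:
  w00 = 1/2, w01 = -1, w10 = 1/2, w11 = 1/2

1/2 -1 1/2 1/2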